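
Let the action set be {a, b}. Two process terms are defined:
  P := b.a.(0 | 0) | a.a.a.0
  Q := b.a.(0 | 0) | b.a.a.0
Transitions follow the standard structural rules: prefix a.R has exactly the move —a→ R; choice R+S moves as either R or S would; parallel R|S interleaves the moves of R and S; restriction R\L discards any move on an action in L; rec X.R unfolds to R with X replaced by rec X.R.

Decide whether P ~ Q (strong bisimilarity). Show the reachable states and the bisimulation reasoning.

Reachable graph of P (12 states):
  s0 = b.a.(0 | 0) | a.a.a.0 has moves --a--▸ s1, --b--▸ s2
  s1 = b.a.(0 | 0) | a.a.0 has moves --a--▸ s3, --b--▸ s4
  s2 = a.(0 | 0) | a.a.a.0 has moves --a--▸ s4, --a--▸ s5
  s3 = b.a.(0 | 0) | a.0 has moves --a--▸ s6, --b--▸ s7
  s4 = a.(0 | 0) | a.a.0 has moves --a--▸ s7, --a--▸ s8
  s5 = 0 | 0 | a.a.a.0 has moves --a--▸ s8
  s6 = b.a.(0 | 0) | 0 has moves --b--▸ s9
  s7 = a.(0 | 0) | a.0 has moves --a--▸ s10, --a--▸ s9
  s8 = 0 | 0 | a.a.0 has moves --a--▸ s10
  s9 = a.(0 | 0) | 0 has moves --a--▸ s11
  s10 = 0 | 0 | a.0 has moves --a--▸ s11
  s11 = 0 | 0 | 0 has moves (no moves)
Reachable graph of Q (12 states):
  t0 = b.a.(0 | 0) | b.a.a.0 has moves --b--▸ t1, --b--▸ t2
  t1 = a.(0 | 0) | b.a.a.0 has moves --a--▸ t3, --b--▸ t4
  t2 = b.a.(0 | 0) | a.a.0 has moves --a--▸ t5, --b--▸ t4
  t3 = 0 | 0 | b.a.a.0 has moves --b--▸ t6
  t4 = a.(0 | 0) | a.a.0 has moves --a--▸ t6, --a--▸ t7
  t5 = b.a.(0 | 0) | a.0 has moves --a--▸ t8, --b--▸ t7
  t6 = 0 | 0 | a.a.0 has moves --a--▸ t9
  t7 = a.(0 | 0) | a.0 has moves --a--▸ t10, --a--▸ t9
  t8 = b.a.(0 | 0) | 0 has moves --b--▸ t10
  t9 = 0 | 0 | a.0 has moves --a--▸ t11
  t10 = a.(0 | 0) | 0 has moves --a--▸ t11
  t11 = 0 | 0 | 0 has moves (no moves)
Coarsest stable partition (strong bisimilarity classes):
  B0 = {s0}
  B1 = {s2}
  B2 = {s4, s5, t4}
  B3 = {s7, s8, t6, t7}
  B4 = {s10, s9, t10, t9}
  B5 = {s11, t11}
  B6 = {s1, t2}
  B7 = {s3, t5}
  B8 = {s6, t8}
  B9 = {t0}
  B10 = {t1}
  B11 = {t3}
s0 ∈ B0, t0 ∈ B9 → different blocks

P ≁ Q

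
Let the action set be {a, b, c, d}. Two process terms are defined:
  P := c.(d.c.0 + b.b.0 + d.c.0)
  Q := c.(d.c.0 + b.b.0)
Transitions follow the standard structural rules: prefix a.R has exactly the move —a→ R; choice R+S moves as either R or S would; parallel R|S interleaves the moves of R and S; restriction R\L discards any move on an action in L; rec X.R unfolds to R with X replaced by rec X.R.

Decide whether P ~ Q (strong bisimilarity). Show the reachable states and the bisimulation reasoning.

Reachable graph of P (5 states):
  p0 = c.(d.c.0 + b.b.0 + d.c.0) | --c--▸ p1
  p1 = d.c.0 + b.b.0 + d.c.0 | --b--▸ p2, --d--▸ p3
  p2 = b.0 | --b--▸ p4
  p3 = c.0 | --c--▸ p4
  p4 = 0 | deadlocked
Reachable graph of Q (5 states):
  q0 = c.(d.c.0 + b.b.0) | --c--▸ q1
  q1 = d.c.0 + b.b.0 | --b--▸ q2, --d--▸ q3
  q2 = b.0 | --b--▸ q4
  q3 = c.0 | --c--▸ q4
  q4 = 0 | deadlocked
Coarsest stable partition (strong bisimilarity classes):
  B0 = {p0, q0}
  B1 = {p1, q1}
  B2 = {p3, q3}
  B3 = {p4, q4}
  B4 = {p2, q2}
p0 ∈ B0, q0 ∈ B0 → same block

bisimilar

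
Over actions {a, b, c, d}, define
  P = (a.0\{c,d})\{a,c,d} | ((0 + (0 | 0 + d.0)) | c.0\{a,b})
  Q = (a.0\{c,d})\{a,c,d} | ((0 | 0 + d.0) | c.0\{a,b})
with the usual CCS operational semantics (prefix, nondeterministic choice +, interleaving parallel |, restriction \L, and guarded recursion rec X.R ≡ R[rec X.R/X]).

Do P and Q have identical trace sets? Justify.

trace-equivalent

P's transition system — 4 states:
  s0 = (a.0\{c,d})\{a,c,d} | ((0 + (0 | 0 + d.0)) | c.0\{a,b}) | —c→ s1, —d→ s2
  s1 = (a.0\{c,d})\{a,c,d} | ((0 + (0 | 0 + d.0)) | 0\{a,b}) | —d→ s3
  s2 = (a.0\{c,d})\{a,c,d} | (0 | c.0\{a,b}) | —c→ s3
  s3 = (a.0\{c,d})\{a,c,d} | (0 | 0\{a,b}) | deadlocked
Q's transition system — 4 states:
  t0 = (a.0\{c,d})\{a,c,d} | ((0 | 0 + d.0) | c.0\{a,b}) | —c→ t1, —d→ t2
  t1 = (a.0\{c,d})\{a,c,d} | ((0 | 0 + d.0) | 0\{a,b}) | —d→ t3
  t2 = (a.0\{c,d})\{a,c,d} | (0 | c.0\{a,b}) | —c→ t3
  t3 = (a.0\{c,d})\{a,c,d} | (0 | 0\{a,b}) | deadlocked
Coarsest stable partition (strong bisimilarity classes):
  B0 = {s0, t0}
  B1 = {s2, t2}
  B2 = {s3, t3}
  B3 = {s1, t1}
s0 ∈ B0, t0 ∈ B0 → same block
Bisimilar ⇒ trace-equivalent.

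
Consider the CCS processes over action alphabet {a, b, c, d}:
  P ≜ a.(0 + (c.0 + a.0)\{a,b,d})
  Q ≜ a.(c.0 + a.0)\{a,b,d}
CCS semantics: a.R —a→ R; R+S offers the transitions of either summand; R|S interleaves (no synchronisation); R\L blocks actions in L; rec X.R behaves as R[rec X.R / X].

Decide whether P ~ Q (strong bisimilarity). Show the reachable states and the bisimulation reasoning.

YES

Reachable graph of P (3 states):
  p0 = a.(0 + (c.0 + a.0)\{a,b,d}) has moves —a→ p1
  p1 = 0 + (c.0 + a.0)\{a,b,d} has moves —c→ p2
  p2 = 0\{a,b,d} has moves (no moves)
Reachable graph of Q (3 states):
  q0 = a.(c.0 + a.0)\{a,b,d} has moves —a→ q1
  q1 = (c.0 + a.0)\{a,b,d} has moves —c→ q2
  q2 = 0\{a,b,d} has moves (no moves)
Bisimilarity quotient blocks:
  B0 = {p0, q0}
  B1 = {p1, q1}
  B2 = {p2, q2}
p0 ∈ B0, q0 ∈ B0 → same block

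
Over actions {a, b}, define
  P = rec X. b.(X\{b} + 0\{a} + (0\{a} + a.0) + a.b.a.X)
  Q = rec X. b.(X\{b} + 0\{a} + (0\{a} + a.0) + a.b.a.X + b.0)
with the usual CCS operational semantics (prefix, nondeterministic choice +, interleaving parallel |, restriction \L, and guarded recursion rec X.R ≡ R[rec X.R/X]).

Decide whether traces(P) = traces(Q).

trace-distinct — witness ⟨bb⟩

LTS(P): 5 reachable states
  p0 = rec X. b.(X\{b} + 0\{a} + (0\{a} + a.0) + a.b.a.X) | -b-> p1
  p1 = (rec X. b.(X\{b} + 0\{a} + (0\{a} + a.0) + a.b.a.X))\{b} + 0\{a} + (0\{a} + a.0) + a.b.a.(rec X. b.(X\{b} + 0\{a} + (0\{a} + a.0) + a.b.a.X)) | -a-> p2, -a-> p3
  p2 = 0 | deadlocked
  p3 = b.a.(rec X. b.(X\{b} + 0\{a} + (0\{a} + a.0) + a.b.a.X)) | -b-> p4
  p4 = a.(rec X. b.(X\{b} + 0\{a} + (0\{a} + a.0) + a.b.a.X)) | -a-> p0
LTS(Q): 5 reachable states
  q0 = rec X. b.(X\{b} + 0\{a} + (0\{a} + a.0) + a.b.a.X + b.0) | -b-> q1
  q1 = (rec X. b.(X\{b} + 0\{a} + (0\{a} + a.0) + a.b.a.X + b.0))\{b} + 0\{a} + (0\{a} + a.0) + a.b.a.(rec X. b.(X\{b} + 0\{a} + (0\{a} + a.0) + a.b.a.X + b.0)) + b.0 | -a-> q2, -a-> q3, -b-> q2
  q2 = 0 | deadlocked
  q3 = b.a.(rec X. b.(X\{b} + 0\{a} + (0\{a} + a.0) + a.b.a.X + b.0)) | -b-> q4
  q4 = a.(rec X. b.(X\{b} + 0\{a} + (0\{a} + a.0) + a.b.a.X + b.0)) | -a-> q0
Run σ = ⟨bb⟩ on Q: start {q0}
  step 1 (b): {q1}
  step 2 (b): {q2}
  Q completes σ.
Run σ = ⟨bb⟩ on P: start {p0}
  step 1 (b): {p1}
  step 2 (b): no successor for P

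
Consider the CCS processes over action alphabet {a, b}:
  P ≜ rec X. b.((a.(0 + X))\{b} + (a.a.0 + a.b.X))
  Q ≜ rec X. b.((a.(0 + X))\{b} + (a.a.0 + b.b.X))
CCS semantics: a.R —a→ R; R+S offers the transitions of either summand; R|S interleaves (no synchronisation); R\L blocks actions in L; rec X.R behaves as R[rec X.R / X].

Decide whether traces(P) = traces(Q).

P's transition system — 6 states:
  m0 = rec X. b.((a.(0 + X))\{b} + (a.a.0 + a.b.X)) → --b--▸ m1
  m1 = (a.(0 + (rec X. b.((a.(0 + X))\{b} + (a.a.0 + a.b.X)))))\{b} + (a.a.0 + a.b.(rec X. b.((a.(0 + X))\{b} + (a.a.0 + a.b.X)))) → --a--▸ m2, --a--▸ m3, --a--▸ m4
  m2 = (0 + (rec X. b.((a.(0 + X))\{b} + (a.a.0 + a.b.X))))\{b} → stopped
  m3 = a.0 → --a--▸ m5
  m4 = b.(rec X. b.((a.(0 + X))\{b} + (a.a.0 + a.b.X))) → --b--▸ m0
  m5 = 0 → stopped
Q's transition system — 6 states:
  n0 = rec X. b.((a.(0 + X))\{b} + (a.a.0 + b.b.X)) → --b--▸ n1
  n1 = (a.(0 + (rec X. b.((a.(0 + X))\{b} + (a.a.0 + b.b.X)))))\{b} + (a.a.0 + b.b.(rec X. b.((a.(0 + X))\{b} + (a.a.0 + b.b.X)))) → --a--▸ n2, --a--▸ n3, --b--▸ n4
  n2 = (0 + (rec X. b.((a.(0 + X))\{b} + (a.a.0 + b.b.X))))\{b} → stopped
  n3 = a.0 → --a--▸ n5
  n4 = b.(rec X. b.((a.(0 + X))\{b} + (a.a.0 + b.b.X))) → --b--▸ n0
  n5 = 0 → stopped
Trace ⟨bab⟩ through P, begin at {m0}:
  step 1 (b): {m1}
  step 2 (a): {m2, m3, m4}
  step 3 (b): {m0}
  — P admits the full trace.
Trace ⟨bab⟩ through Q, begin at {n0}:
  step 1 (b): {n1}
  step 2 (a): {n2, n3}
  step 3 (b): ∅  — Q cannot continue

NO — witness ⟨bab⟩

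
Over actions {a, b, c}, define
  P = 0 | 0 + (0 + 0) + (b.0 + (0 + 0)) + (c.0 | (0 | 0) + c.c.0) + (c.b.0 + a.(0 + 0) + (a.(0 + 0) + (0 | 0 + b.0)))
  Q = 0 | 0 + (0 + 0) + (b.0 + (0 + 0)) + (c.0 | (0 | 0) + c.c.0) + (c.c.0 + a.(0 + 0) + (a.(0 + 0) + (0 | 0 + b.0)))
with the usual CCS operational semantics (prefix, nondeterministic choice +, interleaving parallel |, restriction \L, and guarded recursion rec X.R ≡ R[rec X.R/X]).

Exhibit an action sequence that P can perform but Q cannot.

Reachable graph of P (6 states):
  s0 = 0 | 0 + (0 + 0) + (b.0 + (0 + 0)) + (c.0 | (0 | 0) + c.c.0) + (c.b.0 + a.(0 + 0) + (a.(0 + 0) + (0 | 0 + b.0))) :: --a--▸ s1, --b--▸ s2, --c--▸ s3, --c--▸ s4, --c--▸ s5
  s1 = 0 + 0 :: stopped
  s2 = 0 :: stopped
  s3 = 0 | (0 | 0) :: stopped
  s4 = b.0 :: --b--▸ s2
  s5 = c.0 :: --c--▸ s2
Reachable graph of Q (5 states):
  t0 = 0 | 0 + (0 + 0) + (b.0 + (0 + 0)) + (c.0 | (0 | 0) + c.c.0) + (c.c.0 + a.(0 + 0) + (a.(0 + 0) + (0 | 0 + b.0))) :: --a--▸ t1, --b--▸ t2, --c--▸ t3, --c--▸ t4
  t1 = 0 + 0 :: stopped
  t2 = 0 :: stopped
  t3 = 0 | (0 | 0) :: stopped
  t4 = c.0 :: --c--▸ t2
Run σ = ⟨cb⟩ on P: start {s0}
  step 1 (c): {s3, s4, s5}
  step 2 (b): {s2}
  ✓ P
Run σ = ⟨cb⟩ on Q: start {t0}
  step 1 (c): {t3, t4}
  step 2 (b): ∅  — Q cannot continue

cb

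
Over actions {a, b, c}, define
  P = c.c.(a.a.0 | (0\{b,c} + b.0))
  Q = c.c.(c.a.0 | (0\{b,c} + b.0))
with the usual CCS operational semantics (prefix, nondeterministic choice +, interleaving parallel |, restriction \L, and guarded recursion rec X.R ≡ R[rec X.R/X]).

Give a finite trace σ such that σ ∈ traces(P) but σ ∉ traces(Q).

Reachable graph of P (8 states):
  u0 = c.c.(a.a.0 | (0\{b,c} + b.0)) ⊢ ··c··> u1
  u1 = c.(a.a.0 | (0\{b,c} + b.0)) ⊢ ··c··> u2
  u2 = a.a.0 | (0\{b,c} + b.0) ⊢ ··a··> u3, ··b··> u4
  u3 = a.0 | (0\{b,c} + b.0) ⊢ ··a··> u5, ··b··> u6
  u4 = a.a.0 | 0 ⊢ ··a··> u6
  u5 = 0 | (0\{b,c} + b.0) ⊢ ··b··> u7
  u6 = a.0 | 0 ⊢ ··a··> u7
  u7 = 0 | 0 ⊢ (no moves)
Reachable graph of Q (8 states):
  v0 = c.c.(c.a.0 | (0\{b,c} + b.0)) ⊢ ··c··> v1
  v1 = c.(c.a.0 | (0\{b,c} + b.0)) ⊢ ··c··> v2
  v2 = c.a.0 | (0\{b,c} + b.0) ⊢ ··b··> v3, ··c··> v4
  v3 = c.a.0 | 0 ⊢ ··c··> v5
  v4 = a.0 | (0\{b,c} + b.0) ⊢ ··a··> v6, ··b··> v5
  v5 = a.0 | 0 ⊢ ··a··> v7
  v6 = 0 | (0\{b,c} + b.0) ⊢ ··b··> v7
  v7 = 0 | 0 ⊢ (no moves)
Trace ⟨cca⟩ through P, begin at {u0}:
  [1] c ⇒ {u1}
  [2] c ⇒ {u2}
  [3] a ⇒ {u3}
  P completes σ.
Trace ⟨cca⟩ through Q, begin at {v0}:
  [1] c ⇒ {v1}
  [2] c ⇒ {v2}
  [3] a ⇒ ∅ (Q stuck)

cca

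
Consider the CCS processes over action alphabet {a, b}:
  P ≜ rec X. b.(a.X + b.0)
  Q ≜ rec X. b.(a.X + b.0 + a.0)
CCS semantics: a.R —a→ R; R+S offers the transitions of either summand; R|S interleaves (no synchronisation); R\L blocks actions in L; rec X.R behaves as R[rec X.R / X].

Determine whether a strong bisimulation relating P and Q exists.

not bisimilar

P's transition system — 3 states:
  u0 = rec X. b.(a.X + b.0) | ··b··> u1
  u1 = a.(rec X. b.(a.X + b.0)) + b.0 | ··a··> u0, ··b··> u2
  u2 = 0 | ∅
Q's transition system — 3 states:
  v0 = rec X. b.(a.X + b.0 + a.0) | ··b··> v1
  v1 = a.(rec X. b.(a.X + b.0 + a.0)) + b.0 + a.0 | ··a··> v0, ··a··> v2, ··b··> v2
  v2 = 0 | ∅
Partition-refinement fixed point:
  B0 = {u0}
  B1 = {u1}
  B2 = {u2, v2}
  B3 = {v0}
  B4 = {v1}
u0 ∈ B0, v0 ∈ B3 → different blocks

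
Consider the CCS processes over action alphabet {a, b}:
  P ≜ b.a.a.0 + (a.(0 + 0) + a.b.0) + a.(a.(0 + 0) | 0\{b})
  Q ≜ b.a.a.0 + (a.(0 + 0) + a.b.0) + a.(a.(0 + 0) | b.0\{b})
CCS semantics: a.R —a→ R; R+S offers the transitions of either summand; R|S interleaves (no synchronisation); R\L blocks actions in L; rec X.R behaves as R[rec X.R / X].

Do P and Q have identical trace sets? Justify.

LTS(P): 8 reachable states
  p0 = b.a.a.0 + (a.(0 + 0) + a.b.0) + a.(a.(0 + 0) | 0\{b}) → —a→ p1, —a→ p2, —a→ p3, —b→ p4
  p1 = 0 + 0 → ∅
  p2 = a.(0 + 0) | 0\{b} → —a→ p5
  p3 = b.0 → —b→ p6
  p4 = a.a.0 → —a→ p7
  p5 = (0 + 0) | 0\{b} → ∅
  p6 = 0 → ∅
  p7 = a.0 → —a→ p6
LTS(Q): 10 reachable states
  q0 = b.a.a.0 + (a.(0 + 0) + a.b.0) + a.(a.(0 + 0) | b.0\{b}) → —a→ q1, —a→ q2, —a→ q3, —b→ q4
  q1 = 0 + 0 → ∅
  q2 = a.(0 + 0) | b.0\{b} → —a→ q5, —b→ q6
  q3 = b.0 → —b→ q7
  q4 = a.a.0 → —a→ q8
  q5 = (0 + 0) | b.0\{b} → —b→ q9
  q6 = a.(0 + 0) | 0\{b} → —a→ q9
  q7 = 0 → ∅
  q8 = a.0 → —a→ q7
  q9 = (0 + 0) | 0\{b} → ∅
Run σ = ⟨aab⟩ on Q: start {q0}
  step 1 (a): {q1, q2, q3}
  step 2 (a): {q5}
  step 3 (b): {q9}
  ✓ Q
Run σ = ⟨aab⟩ on P: start {p0}
  step 1 (a): {p1, p2, p3}
  step 2 (a): {p5}
  step 3 (b): ∅ (P stuck)

NO — witness ⟨aab⟩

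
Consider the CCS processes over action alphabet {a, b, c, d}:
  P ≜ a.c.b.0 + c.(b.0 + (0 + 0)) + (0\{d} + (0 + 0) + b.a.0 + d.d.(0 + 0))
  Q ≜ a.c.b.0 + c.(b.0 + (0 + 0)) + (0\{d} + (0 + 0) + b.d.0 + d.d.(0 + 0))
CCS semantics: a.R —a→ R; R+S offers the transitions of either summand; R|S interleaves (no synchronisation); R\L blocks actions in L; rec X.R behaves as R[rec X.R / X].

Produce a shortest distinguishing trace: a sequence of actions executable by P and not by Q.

ba

LTS(P): 8 reachable states
  m0 = a.c.b.0 + c.(b.0 + (0 + 0)) + (0\{d} + (0 + 0) + b.a.0 + d.d.(0 + 0)) ⊢ -a-> m1, -b-> m2, -c-> m3, -d-> m4
  m1 = c.b.0 ⊢ -c-> m5
  m2 = a.0 ⊢ -a-> m6
  m3 = b.0 + (0 + 0) ⊢ -b-> m6
  m4 = d.(0 + 0) ⊢ -d-> m7
  m5 = b.0 ⊢ -b-> m6
  m6 = 0 ⊢ ·
  m7 = 0 + 0 ⊢ ·
LTS(Q): 8 reachable states
  n0 = a.c.b.0 + c.(b.0 + (0 + 0)) + (0\{d} + (0 + 0) + b.d.0 + d.d.(0 + 0)) ⊢ -a-> n1, -b-> n2, -c-> n3, -d-> n4
  n1 = c.b.0 ⊢ -c-> n5
  n2 = d.0 ⊢ -d-> n6
  n3 = b.0 + (0 + 0) ⊢ -b-> n6
  n4 = d.(0 + 0) ⊢ -d-> n7
  n5 = b.0 ⊢ -b-> n6
  n6 = 0 ⊢ ·
  n7 = 0 + 0 ⊢ ·
Trace ⟨ba⟩ through P, begin at {m0}:
  step 1 (b): {m2}
  step 2 (a): {m6}
  ✓ P
Trace ⟨ba⟩ through Q, begin at {n0}:
  step 1 (b): {n2}
  step 2 (a): ∅  — Q cannot continue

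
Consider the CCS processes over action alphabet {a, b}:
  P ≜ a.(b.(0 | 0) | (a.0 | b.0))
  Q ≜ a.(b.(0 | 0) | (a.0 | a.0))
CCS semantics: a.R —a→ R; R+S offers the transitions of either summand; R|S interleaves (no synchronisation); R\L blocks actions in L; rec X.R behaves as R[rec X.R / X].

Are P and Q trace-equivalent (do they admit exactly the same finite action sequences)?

Reachable graph of P (9 states):
  s0 = a.(b.(0 | 0) | (a.0 | b.0)) ⊢ -a-> s1
  s1 = b.(0 | 0) | (a.0 | b.0) ⊢ -a-> s2, -b-> s3, -b-> s4
  s2 = b.(0 | 0) | (0 | b.0) ⊢ -b-> s5, -b-> s6
  s3 = 0 | 0 | (a.0 | b.0) ⊢ -a-> s5, -b-> s7
  s4 = b.(0 | 0) | (a.0 | 0) ⊢ -a-> s6, -b-> s7
  s5 = 0 | 0 | (0 | b.0) ⊢ -b-> s8
  s6 = b.(0 | 0) | (0 | 0) ⊢ -b-> s8
  s7 = 0 | 0 | (a.0 | 0) ⊢ -a-> s8
  s8 = 0 | 0 | (0 | 0) ⊢ ∅
Reachable graph of Q (9 states):
  t0 = a.(b.(0 | 0) | (a.0 | a.0)) ⊢ -a-> t1
  t1 = b.(0 | 0) | (a.0 | a.0) ⊢ -a-> t2, -a-> t3, -b-> t4
  t2 = b.(0 | 0) | (0 | a.0) ⊢ -a-> t5, -b-> t6
  t3 = b.(0 | 0) | (a.0 | 0) ⊢ -a-> t5, -b-> t7
  t4 = 0 | 0 | (a.0 | a.0) ⊢ -a-> t6, -a-> t7
  t5 = b.(0 | 0) | (0 | 0) ⊢ -b-> t8
  t6 = 0 | 0 | (0 | a.0) ⊢ -a-> t8
  t7 = 0 | 0 | (a.0 | 0) ⊢ -a-> t8
  t8 = 0 | 0 | (0 | 0) ⊢ ∅
Executing abb from P (initial set {s0}):
  [1] a ⇒ {s1}
  [2] b ⇒ {s3, s4}
  [3] b ⇒ {s7}
  ✓ P
Executing abb from Q (initial set {t0}):
  [1] a ⇒ {t1}
  [2] b ⇒ {t4}
  [3] b ⇒ ∅  — Q cannot continue

trace-distinct — witness ⟨abb⟩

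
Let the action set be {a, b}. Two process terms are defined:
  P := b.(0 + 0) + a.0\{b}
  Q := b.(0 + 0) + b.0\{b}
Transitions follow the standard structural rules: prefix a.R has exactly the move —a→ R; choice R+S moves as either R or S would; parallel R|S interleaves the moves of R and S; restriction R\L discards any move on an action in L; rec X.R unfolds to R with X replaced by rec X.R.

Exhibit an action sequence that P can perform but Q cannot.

a

Reachable graph of P (3 states):
  p0 = b.(0 + 0) + a.0\{b} | --a--▸ p1, --b--▸ p2
  p1 = 0\{b} | ·
  p2 = 0 + 0 | ·
Reachable graph of Q (3 states):
  q0 = b.(0 + 0) + b.0\{b} | --b--▸ q1, --b--▸ q2
  q1 = 0 + 0 | ·
  q2 = 0\{b} | ·
Trace ⟨a⟩ through P, begin at {p0}:
  after a @ step 1: {p1}
  — P admits the full trace.
Trace ⟨a⟩ through Q, begin at {q0}:
  after a @ step 1: ∅ (Q stuck)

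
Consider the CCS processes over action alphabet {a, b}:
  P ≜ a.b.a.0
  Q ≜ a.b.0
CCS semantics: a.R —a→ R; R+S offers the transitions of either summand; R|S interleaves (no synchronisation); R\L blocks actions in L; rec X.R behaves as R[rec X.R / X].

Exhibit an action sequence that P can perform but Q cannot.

aba

P's transition system — 4 states:
  u0 = a.b.a.0 has moves —a→ u1
  u1 = b.a.0 has moves —b→ u2
  u2 = a.0 has moves —a→ u3
  u3 = 0 has moves ∅
Q's transition system — 3 states:
  v0 = a.b.0 has moves —a→ v1
  v1 = b.0 has moves —b→ v2
  v2 = 0 has moves ∅
Executing aba from P (initial set {u0}):
  [1] a ⇒ {u1}
  [2] b ⇒ {u2}
  [3] a ⇒ {u3}
  — P admits the full trace.
Executing aba from Q (initial set {v0}):
  [1] a ⇒ {v1}
  [2] b ⇒ {v2}
  [3] a ⇒ ∅ (Q stuck)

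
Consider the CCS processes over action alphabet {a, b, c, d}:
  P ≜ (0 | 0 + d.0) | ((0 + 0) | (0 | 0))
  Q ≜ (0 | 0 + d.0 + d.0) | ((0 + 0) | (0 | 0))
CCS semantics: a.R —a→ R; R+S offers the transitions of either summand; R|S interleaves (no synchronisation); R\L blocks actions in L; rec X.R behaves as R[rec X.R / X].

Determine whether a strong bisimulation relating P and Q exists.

Reachable graph of P (2 states):
  p0 = (0 | 0 + d.0) | ((0 + 0) | (0 | 0)) ⊢ --d--▸ p1
  p1 = 0 | ((0 + 0) | (0 | 0)) ⊢ stopped
Reachable graph of Q (2 states):
  q0 = (0 | 0 + d.0 + d.0) | ((0 + 0) | (0 | 0)) ⊢ --d--▸ q1
  q1 = 0 | ((0 + 0) | (0 | 0)) ⊢ stopped
Coarsest stable partition (strong bisimilarity classes):
  B0 = {p0, q0}
  B1 = {p1, q1}
p0 ∈ B0, q0 ∈ B0 → same block

YES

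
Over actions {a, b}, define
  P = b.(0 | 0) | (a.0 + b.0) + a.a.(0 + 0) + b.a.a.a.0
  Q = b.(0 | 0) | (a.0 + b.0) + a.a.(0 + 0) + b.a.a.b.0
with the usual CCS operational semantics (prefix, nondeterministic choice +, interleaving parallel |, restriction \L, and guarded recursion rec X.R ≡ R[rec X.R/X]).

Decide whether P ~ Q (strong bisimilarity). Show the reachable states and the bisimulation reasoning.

P ≁ Q

P's transition system — 10 states:
  m0 = b.(0 | 0) | (a.0 + b.0) + a.a.(0 + 0) + b.a.a.a.0 has moves -a-> m1, -a-> m2, -b-> m2, -b-> m3, -b-> m4
  m1 = a.(0 + 0) has moves -a-> m5
  m2 = b.(0 | 0) | 0 has moves -b-> m6
  m3 = 0 | 0 | (a.0 + b.0) has moves -a-> m6, -b-> m6
  m4 = a.a.a.0 has moves -a-> m7
  m5 = 0 + 0 has moves ∅
  m6 = 0 | 0 | 0 has moves ∅
  m7 = a.a.0 has moves -a-> m8
  m8 = a.0 has moves -a-> m9
  m9 = 0 has moves ∅
Q's transition system — 10 states:
  n0 = b.(0 | 0) | (a.0 + b.0) + a.a.(0 + 0) + b.a.a.b.0 has moves -a-> n1, -a-> n2, -b-> n2, -b-> n3, -b-> n4
  n1 = a.(0 + 0) has moves -a-> n5
  n2 = b.(0 | 0) | 0 has moves -b-> n6
  n3 = 0 | 0 | (a.0 + b.0) has moves -a-> n6, -b-> n6
  n4 = a.a.b.0 has moves -a-> n7
  n5 = 0 + 0 has moves ∅
  n6 = 0 | 0 | 0 has moves ∅
  n7 = a.b.0 has moves -a-> n8
  n8 = b.0 has moves -b-> n9
  n9 = 0 has moves ∅
Partition-refinement fixed point:
  B0 = {m0}
  B1 = {m1, m8, n1}
  B2 = {m5, m6, m9, n5, n6, n9}
  B3 = {m4}
  B4 = {m7}
  B5 = {m2, n2, n8}
  B6 = {m3, n3}
  B7 = {n0}
  B8 = {n4}
  B9 = {n7}
m0 ∈ B0, n0 ∈ B7 → different blocks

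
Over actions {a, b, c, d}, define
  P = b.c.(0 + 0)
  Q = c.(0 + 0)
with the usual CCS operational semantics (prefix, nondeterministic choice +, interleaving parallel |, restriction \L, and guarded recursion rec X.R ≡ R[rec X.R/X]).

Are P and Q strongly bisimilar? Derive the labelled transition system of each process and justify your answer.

P ≁ Q

P's transition system — 3 states:
  s0 = b.c.(0 + 0) → —b→ s1
  s1 = c.(0 + 0) → —c→ s2
  s2 = 0 + 0 → stopped
Q's transition system — 2 states:
  t0 = c.(0 + 0) → —c→ t1
  t1 = 0 + 0 → stopped
Partition-refinement fixed point:
  B0 = {s0}
  B1 = {s1, t0}
  B2 = {s2, t1}
s0 ∈ B0, t0 ∈ B1 → different blocks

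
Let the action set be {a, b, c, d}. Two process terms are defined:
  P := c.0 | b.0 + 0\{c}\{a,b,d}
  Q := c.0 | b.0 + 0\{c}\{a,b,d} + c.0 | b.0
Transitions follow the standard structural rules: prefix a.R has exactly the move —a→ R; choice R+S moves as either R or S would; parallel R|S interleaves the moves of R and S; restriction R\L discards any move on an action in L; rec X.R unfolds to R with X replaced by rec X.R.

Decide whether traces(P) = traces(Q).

traces(P) = traces(Q)

LTS(P): 4 reachable states
  u0 = c.0 | b.0 + 0\{c}\{a,b,d} :: —b→ u1, —c→ u2
  u1 = c.0 | 0 :: —c→ u3
  u2 = 0 | b.0 :: —b→ u3
  u3 = 0 | 0 :: ·
LTS(Q): 4 reachable states
  v0 = c.0 | b.0 + 0\{c}\{a,b,d} + c.0 | b.0 :: —b→ v1, —c→ v2
  v1 = c.0 | 0 :: —c→ v3
  v2 = 0 | b.0 :: —b→ v3
  v3 = 0 | 0 :: ·
Partition-refinement fixed point:
  B0 = {u0, v0}
  B1 = {u2, v2}
  B2 = {u3, v3}
  B3 = {u1, v1}
u0 ∈ B0, v0 ∈ B0 → same block
Bisimilar ⇒ trace-equivalent.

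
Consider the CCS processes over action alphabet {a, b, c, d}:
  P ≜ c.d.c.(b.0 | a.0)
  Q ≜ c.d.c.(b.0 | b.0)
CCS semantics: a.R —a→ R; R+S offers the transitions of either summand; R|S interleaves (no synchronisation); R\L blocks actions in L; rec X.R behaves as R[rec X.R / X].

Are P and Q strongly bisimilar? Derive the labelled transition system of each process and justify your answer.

Reachable graph of P (7 states):
  p0 = c.d.c.(b.0 | a.0) :: —c→ p1
  p1 = d.c.(b.0 | a.0) :: —d→ p2
  p2 = c.(b.0 | a.0) :: —c→ p3
  p3 = b.0 | a.0 :: —a→ p4, —b→ p5
  p4 = b.0 | 0 :: —b→ p6
  p5 = 0 | a.0 :: —a→ p6
  p6 = 0 | 0 :: deadlocked
Reachable graph of Q (7 states):
  q0 = c.d.c.(b.0 | b.0) :: —c→ q1
  q1 = d.c.(b.0 | b.0) :: —d→ q2
  q2 = c.(b.0 | b.0) :: —c→ q3
  q3 = b.0 | b.0 :: —b→ q4, —b→ q5
  q4 = 0 | b.0 :: —b→ q6
  q5 = b.0 | 0 :: —b→ q6
  q6 = 0 | 0 :: deadlocked
Coarsest stable partition (strong bisimilarity classes):
  B0 = {p0}
  B1 = {p1}
  B2 = {p2}
  B3 = {p3}
  B4 = {p5}
  B5 = {p6, q6}
  B6 = {p4, q4, q5}
  B7 = {q0}
  B8 = {q1}
  B9 = {q2}
  B10 = {q3}
p0 ∈ B0, q0 ∈ B7 → different blocks

not bisimilar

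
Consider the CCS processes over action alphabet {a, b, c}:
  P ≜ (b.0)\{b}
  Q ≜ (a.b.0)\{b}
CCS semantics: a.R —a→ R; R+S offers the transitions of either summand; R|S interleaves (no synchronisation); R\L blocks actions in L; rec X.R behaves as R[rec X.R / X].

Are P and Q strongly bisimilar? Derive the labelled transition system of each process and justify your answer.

NO

P's transition system — 1 states:
  m0 = (b.0)\{b} | deadlocked
Q's transition system — 2 states:
  n0 = (a.b.0)\{b} | =a=> n1
  n1 = (b.0)\{b} | deadlocked
Partition-refinement fixed point:
  B0 = {m0, n1}
  B1 = {n0}
m0 ∈ B0, n0 ∈ B1 → different blocks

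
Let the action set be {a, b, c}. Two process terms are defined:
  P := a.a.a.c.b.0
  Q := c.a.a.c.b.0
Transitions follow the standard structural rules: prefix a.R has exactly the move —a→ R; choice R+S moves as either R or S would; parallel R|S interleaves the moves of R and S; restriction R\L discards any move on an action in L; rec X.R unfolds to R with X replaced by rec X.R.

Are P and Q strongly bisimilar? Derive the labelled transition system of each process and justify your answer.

Reachable graph of P (6 states):
  p0 = a.a.a.c.b.0 has moves =a=> p1
  p1 = a.a.c.b.0 has moves =a=> p2
  p2 = a.c.b.0 has moves =a=> p3
  p3 = c.b.0 has moves =c=> p4
  p4 = b.0 has moves =b=> p5
  p5 = 0 has moves ·
Reachable graph of Q (6 states):
  q0 = c.a.a.c.b.0 has moves =c=> q1
  q1 = a.a.c.b.0 has moves =a=> q2
  q2 = a.c.b.0 has moves =a=> q3
  q3 = c.b.0 has moves =c=> q4
  q4 = b.0 has moves =b=> q5
  q5 = 0 has moves ·
Bisimilarity quotient blocks:
  B0 = {p0}
  B1 = {p1, q1}
  B2 = {p2, q2}
  B3 = {p3, q3}
  B4 = {p4, q4}
  B5 = {p5, q5}
  B6 = {q0}
p0 ∈ B0, q0 ∈ B6 → different blocks

NO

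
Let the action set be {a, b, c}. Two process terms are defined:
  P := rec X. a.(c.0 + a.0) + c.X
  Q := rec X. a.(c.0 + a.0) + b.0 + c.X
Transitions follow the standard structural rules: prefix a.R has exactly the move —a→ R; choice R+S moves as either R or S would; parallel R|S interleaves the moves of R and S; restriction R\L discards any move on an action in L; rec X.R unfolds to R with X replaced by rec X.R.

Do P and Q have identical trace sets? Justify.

LTS(P): 3 reachable states
  u0 = rec X. a.(c.0 + a.0) + c.X → --a--▸ u1, --c--▸ u0
  u1 = c.0 + a.0 → --a--▸ u2, --c--▸ u2
  u2 = 0 → (no moves)
LTS(Q): 3 reachable states
  v0 = rec X. a.(c.0 + a.0) + b.0 + c.X → --a--▸ v1, --b--▸ v2, --c--▸ v0
  v1 = c.0 + a.0 → --a--▸ v2, --c--▸ v2
  v2 = 0 → (no moves)
Run σ = ⟨b⟩ on Q: start {v0}
  after b @ step 1: {v2}
  — Q admits the full trace.
Run σ = ⟨b⟩ on P: start {u0}
  after b @ step 1: ∅  — P cannot continue

NO — witness ⟨b⟩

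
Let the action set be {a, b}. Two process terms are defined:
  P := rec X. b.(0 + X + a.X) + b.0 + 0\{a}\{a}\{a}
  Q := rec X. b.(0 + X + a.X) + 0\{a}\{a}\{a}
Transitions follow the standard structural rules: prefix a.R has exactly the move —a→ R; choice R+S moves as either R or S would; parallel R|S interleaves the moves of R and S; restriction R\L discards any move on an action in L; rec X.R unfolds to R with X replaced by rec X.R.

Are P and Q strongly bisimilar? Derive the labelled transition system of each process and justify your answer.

P ≁ Q

LTS(P): 3 reachable states
  p0 = rec X. b.(0 + X + a.X) + b.0 + 0\{a}\{a}\{a} ⊢ —b→ p1, —b→ p2
  p1 = 0 ⊢ (no moves)
  p2 = 0 + (rec X. b.(0 + X + a.X) + b.0 + 0\{a}\{a}\{a}) + a.(rec X. b.(0 + X + a.X) + b.0 + 0\{a}\{a}\{a}) ⊢ —a→ p0, —b→ p1, —b→ p2
LTS(Q): 2 reachable states
  q0 = rec X. b.(0 + X + a.X) + 0\{a}\{a}\{a} ⊢ —b→ q1
  q1 = 0 + (rec X. b.(0 + X + a.X) + 0\{a}\{a}\{a}) + a.(rec X. b.(0 + X + a.X) + 0\{a}\{a}\{a}) ⊢ —a→ q0, —b→ q1
Bisimilarity quotient blocks:
  B0 = {p0}
  B1 = {p1}
  B2 = {p2}
  B3 = {q0}
  B4 = {q1}
p0 ∈ B0, q0 ∈ B3 → different blocks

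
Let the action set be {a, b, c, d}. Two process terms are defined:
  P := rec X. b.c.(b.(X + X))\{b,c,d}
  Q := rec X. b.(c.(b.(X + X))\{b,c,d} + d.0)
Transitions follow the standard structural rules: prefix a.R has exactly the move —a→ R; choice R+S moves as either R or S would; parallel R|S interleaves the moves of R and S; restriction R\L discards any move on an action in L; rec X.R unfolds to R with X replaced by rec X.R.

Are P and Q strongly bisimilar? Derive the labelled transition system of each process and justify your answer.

P's transition system — 3 states:
  s0 = rec X. b.c.(b.(X + X))\{b,c,d} → ··b··> s1
  s1 = c.(b.((rec X. b.c.(b.(X + X))\{b,c,d}) + (rec X. b.c.(b.(X + X))\{b,c,d})))\{b,c,d} → ··c··> s2
  s2 = (b.((rec X. b.c.(b.(X + X))\{b,c,d}) + (rec X. b.c.(b.(X + X))\{b,c,d})))\{b,c,d} → ∅
Q's transition system — 4 states:
  t0 = rec X. b.(c.(b.(X + X))\{b,c,d} + d.0) → ··b··> t1
  t1 = c.(b.((rec X. b.(c.(b.(X + X))\{b,c,d} + d.0)) + (rec X. b.(c.(b.(X + X))\{b,c,d} + d.0))))\{b,c,d} + d.0 → ··c··> t2, ··d··> t3
  t2 = (b.((rec X. b.(c.(b.(X + X))\{b,c,d} + d.0)) + (rec X. b.(c.(b.(X + X))\{b,c,d} + d.0))))\{b,c,d} → ∅
  t3 = 0 → ∅
Coarsest stable partition (strong bisimilarity classes):
  B0 = {s0}
  B1 = {s1}
  B2 = {s2, t2, t3}
  B3 = {t0}
  B4 = {t1}
s0 ∈ B0, t0 ∈ B3 → different blocks

not bisimilar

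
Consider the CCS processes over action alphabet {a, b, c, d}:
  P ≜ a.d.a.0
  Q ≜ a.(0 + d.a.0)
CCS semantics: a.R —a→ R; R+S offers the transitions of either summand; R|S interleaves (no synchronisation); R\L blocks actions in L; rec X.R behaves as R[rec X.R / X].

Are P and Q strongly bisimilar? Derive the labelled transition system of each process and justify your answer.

YES

P's transition system — 4 states:
  m0 = a.d.a.0 ⊢ —a→ m1
  m1 = d.a.0 ⊢ —d→ m2
  m2 = a.0 ⊢ —a→ m3
  m3 = 0 ⊢ ·
Q's transition system — 4 states:
  n0 = a.(0 + d.a.0) ⊢ —a→ n1
  n1 = 0 + d.a.0 ⊢ —d→ n2
  n2 = a.0 ⊢ —a→ n3
  n3 = 0 ⊢ ·
Coarsest stable partition (strong bisimilarity classes):
  B0 = {m0, n0}
  B1 = {m1, n1}
  B2 = {m2, n2}
  B3 = {m3, n3}
m0 ∈ B0, n0 ∈ B0 → same block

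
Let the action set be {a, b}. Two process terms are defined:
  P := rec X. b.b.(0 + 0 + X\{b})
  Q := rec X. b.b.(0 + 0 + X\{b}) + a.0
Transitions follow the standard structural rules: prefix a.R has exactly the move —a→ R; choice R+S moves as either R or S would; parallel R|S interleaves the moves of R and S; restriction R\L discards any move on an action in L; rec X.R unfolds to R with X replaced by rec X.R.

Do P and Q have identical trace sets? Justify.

traces(P) ≠ traces(Q) — witness ⟨a⟩

P's transition system — 3 states:
  s0 = rec X. b.b.(0 + 0 + X\{b}) | ··b··> s1
  s1 = b.(0 + 0 + (rec X. b.b.(0 + 0 + X\{b}))\{b}) | ··b··> s2
  s2 = 0 + 0 + (rec X. b.b.(0 + 0 + X\{b}))\{b} | stopped
Q's transition system — 5 states:
  t0 = rec X. b.b.(0 + 0 + X\{b}) + a.0 | ··a··> t1, ··b··> t2
  t1 = 0 | stopped
  t2 = b.(0 + 0 + (rec X. b.b.(0 + 0 + X\{b}) + a.0)\{b}) | ··b··> t3
  t3 = 0 + 0 + (rec X. b.b.(0 + 0 + X\{b}) + a.0)\{b} | ··a··> t4
  t4 = 0\{b} | stopped
Executing a from Q (initial set {t0}):
  step 1 (a): {t1}
  — Q admits the full trace.
Executing a from P (initial set {s0}):
  step 1 (a): no successor for P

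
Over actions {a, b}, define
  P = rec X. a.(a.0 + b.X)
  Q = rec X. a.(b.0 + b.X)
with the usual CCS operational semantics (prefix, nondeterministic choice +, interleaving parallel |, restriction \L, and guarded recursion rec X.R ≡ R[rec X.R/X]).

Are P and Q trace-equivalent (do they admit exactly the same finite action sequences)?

NO — witness ⟨aa⟩

LTS(P): 3 reachable states
  m0 = rec X. a.(a.0 + b.X) → ··a··> m1
  m1 = a.0 + b.(rec X. a.(a.0 + b.X)) → ··a··> m2, ··b··> m0
  m2 = 0 → deadlocked
LTS(Q): 3 reachable states
  n0 = rec X. a.(b.0 + b.X) → ··a··> n1
  n1 = b.0 + b.(rec X. a.(b.0 + b.X)) → ··b··> n0, ··b··> n2
  n2 = 0 → deadlocked
Run σ = ⟨aa⟩ on P: start {m0}
  after a @ step 1: {m1}
  after a @ step 2: {m2}
  P completes σ.
Run σ = ⟨aa⟩ on Q: start {n0}
  after a @ step 1: {n1}
  after a @ step 2: no successor for Q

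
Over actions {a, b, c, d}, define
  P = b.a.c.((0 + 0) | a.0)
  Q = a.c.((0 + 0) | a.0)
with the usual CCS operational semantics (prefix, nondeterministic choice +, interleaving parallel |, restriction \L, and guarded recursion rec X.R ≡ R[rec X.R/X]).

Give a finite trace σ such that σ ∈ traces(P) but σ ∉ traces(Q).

LTS(P): 5 reachable states
  m0 = b.a.c.((0 + 0) | a.0) | —b→ m1
  m1 = a.c.((0 + 0) | a.0) | —a→ m2
  m2 = c.((0 + 0) | a.0) | —c→ m3
  m3 = (0 + 0) | a.0 | —a→ m4
  m4 = (0 + 0) | 0 | ·
LTS(Q): 4 reachable states
  n0 = a.c.((0 + 0) | a.0) | —a→ n1
  n1 = c.((0 + 0) | a.0) | —c→ n2
  n2 = (0 + 0) | a.0 | —a→ n3
  n3 = (0 + 0) | 0 | ·
Executing b from P (initial set {m0}):
  after b @ step 1: {m1}
  — P admits the full trace.
Executing b from Q (initial set {n0}):
  after b @ step 1: ∅ (Q stuck)

b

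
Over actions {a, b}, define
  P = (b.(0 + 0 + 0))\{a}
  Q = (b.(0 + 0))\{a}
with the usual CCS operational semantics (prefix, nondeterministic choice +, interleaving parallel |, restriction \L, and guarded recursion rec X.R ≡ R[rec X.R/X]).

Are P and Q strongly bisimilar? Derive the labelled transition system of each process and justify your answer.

Reachable graph of P (2 states):
  s0 = (b.(0 + 0 + 0))\{a} → --b--▸ s1
  s1 = (0 + 0 + 0)\{a} → (no moves)
Reachable graph of Q (2 states):
  t0 = (b.(0 + 0))\{a} → --b--▸ t1
  t1 = (0 + 0)\{a} → (no moves)
Coarsest stable partition (strong bisimilarity classes):
  B0 = {s0, t0}
  B1 = {s1, t1}
s0 ∈ B0, t0 ∈ B0 → same block

YES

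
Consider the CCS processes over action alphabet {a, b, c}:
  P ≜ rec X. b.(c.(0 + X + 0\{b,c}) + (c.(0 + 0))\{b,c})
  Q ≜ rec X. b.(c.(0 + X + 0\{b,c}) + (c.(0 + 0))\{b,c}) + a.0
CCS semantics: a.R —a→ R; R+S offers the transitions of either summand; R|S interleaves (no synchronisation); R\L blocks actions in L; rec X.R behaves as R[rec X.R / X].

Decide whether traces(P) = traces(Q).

NO — witness ⟨a⟩

Reachable graph of P (3 states):
  p0 = rec X. b.(c.(0 + X + 0\{b,c}) + (c.(0 + 0))\{b,c}) ⊢ ··b··> p1
  p1 = c.(0 + (rec X. b.(c.(0 + X + 0\{b,c}) + (c.(0 + 0))\{b,c})) + 0\{b,c}) + (c.(0 + 0))\{b,c} ⊢ ··c··> p2
  p2 = 0 + (rec X. b.(c.(0 + X + 0\{b,c}) + (c.(0 + 0))\{b,c})) + 0\{b,c} ⊢ ··b··> p1
Reachable graph of Q (4 states):
  q0 = rec X. b.(c.(0 + X + 0\{b,c}) + (c.(0 + 0))\{b,c}) + a.0 ⊢ ··a··> q1, ··b··> q2
  q1 = 0 ⊢ ·
  q2 = c.(0 + (rec X. b.(c.(0 + X + 0\{b,c}) + (c.(0 + 0))\{b,c}) + a.0) + 0\{b,c}) + (c.(0 + 0))\{b,c} ⊢ ··c··> q3
  q3 = 0 + (rec X. b.(c.(0 + X + 0\{b,c}) + (c.(0 + 0))\{b,c}) + a.0) + 0\{b,c} ⊢ ··a··> q1, ··b··> q2
Trace ⟨a⟩ through Q, begin at {q0}:
  step 1 (a): {q1}
  ✓ Q
Trace ⟨a⟩ through P, begin at {p0}:
  step 1 (a): ∅ (P stuck)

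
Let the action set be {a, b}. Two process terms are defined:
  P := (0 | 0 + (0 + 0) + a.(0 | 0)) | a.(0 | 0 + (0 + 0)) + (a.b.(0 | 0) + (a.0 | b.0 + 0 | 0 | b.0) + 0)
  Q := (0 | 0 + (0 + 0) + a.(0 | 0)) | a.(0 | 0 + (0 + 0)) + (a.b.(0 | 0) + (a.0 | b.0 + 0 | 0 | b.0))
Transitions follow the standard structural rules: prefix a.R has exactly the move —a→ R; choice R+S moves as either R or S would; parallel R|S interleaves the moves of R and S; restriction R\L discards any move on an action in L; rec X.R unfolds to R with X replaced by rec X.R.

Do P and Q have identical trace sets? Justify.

YES

LTS(P): 9 reachable states
  m0 = (0 | 0 + (0 + 0) + a.(0 | 0)) | a.(0 | 0 + (0 + 0)) + (a.b.(0 | 0) + (a.0 | b.0 + 0 | 0 | b.0) + 0) | —a→ m1, —a→ m2, —a→ m3, —a→ m4, —b→ m5, —b→ m6
  m1 = (0 | 0 + (0 + 0) + a.(0 | 0)) | (0 | 0 + (0 + 0)) | —a→ m7
  m2 = 0 | 0 | a.(0 | 0 + (0 + 0)) | —a→ m7
  m3 = 0 | b.0 | —b→ m8
  m4 = b.(0 | 0) | —b→ m8
  m5 = 0 | 0 | 0 | ∅
  m6 = a.0 | 0 | —a→ m8
  m7 = 0 | 0 | (0 | 0 + (0 + 0)) | ∅
  m8 = 0 | 0 | ∅
LTS(Q): 9 reachable states
  n0 = (0 | 0 + (0 + 0) + a.(0 | 0)) | a.(0 | 0 + (0 + 0)) + (a.b.(0 | 0) + (a.0 | b.0 + 0 | 0 | b.0)) | —a→ n1, —a→ n2, —a→ n3, —a→ n4, —b→ n5, —b→ n6
  n1 = (0 | 0 + (0 + 0) + a.(0 | 0)) | (0 | 0 + (0 + 0)) | —a→ n7
  n2 = 0 | 0 | a.(0 | 0 + (0 + 0)) | —a→ n7
  n3 = 0 | b.0 | —b→ n8
  n4 = b.(0 | 0) | —b→ n8
  n5 = 0 | 0 | 0 | ∅
  n6 = a.0 | 0 | —a→ n8
  n7 = 0 | 0 | (0 | 0 + (0 + 0)) | ∅
  n8 = 0 | 0 | ∅
Coarsest stable partition (strong bisimilarity classes):
  B0 = {m0, n0}
  B1 = {m1, m2, m6, n1, n2, n6}
  B2 = {m5, m7, m8, n5, n7, n8}
  B3 = {m3, m4, n3, n4}
m0 ∈ B0, n0 ∈ B0 → same block
Bisimilar ⇒ trace-equivalent.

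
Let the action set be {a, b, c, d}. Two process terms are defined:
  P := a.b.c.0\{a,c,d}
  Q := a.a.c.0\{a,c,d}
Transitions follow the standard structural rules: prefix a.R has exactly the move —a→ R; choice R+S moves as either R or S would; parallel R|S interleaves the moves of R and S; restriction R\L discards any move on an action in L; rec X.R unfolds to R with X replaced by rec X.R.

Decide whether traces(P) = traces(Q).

P's transition system — 4 states:
  m0 = a.b.c.0\{a,c,d} | --a--▸ m1
  m1 = b.c.0\{a,c,d} | --b--▸ m2
  m2 = c.0\{a,c,d} | --c--▸ m3
  m3 = 0\{a,c,d} | deadlocked
Q's transition system — 4 states:
  n0 = a.a.c.0\{a,c,d} | --a--▸ n1
  n1 = a.c.0\{a,c,d} | --a--▸ n2
  n2 = c.0\{a,c,d} | --c--▸ n3
  n3 = 0\{a,c,d} | deadlocked
Executing ab from P (initial set {m0}):
  [1] a ⇒ {m1}
  [2] b ⇒ {m2}
  P completes σ.
Executing ab from Q (initial set {n0}):
  [1] a ⇒ {n1}
  [2] b ⇒ ∅ (Q stuck)

NO — witness ⟨ab⟩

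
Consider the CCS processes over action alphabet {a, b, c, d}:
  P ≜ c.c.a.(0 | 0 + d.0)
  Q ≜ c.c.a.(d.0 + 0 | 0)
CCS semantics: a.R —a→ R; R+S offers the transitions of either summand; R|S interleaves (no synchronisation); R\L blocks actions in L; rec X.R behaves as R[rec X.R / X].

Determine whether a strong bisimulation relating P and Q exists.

YES

P's transition system — 5 states:
  m0 = c.c.a.(0 | 0 + d.0) ⊢ =c=> m1
  m1 = c.a.(0 | 0 + d.0) ⊢ =c=> m2
  m2 = a.(0 | 0 + d.0) ⊢ =a=> m3
  m3 = 0 | 0 + d.0 ⊢ =d=> m4
  m4 = 0 ⊢ ·
Q's transition system — 5 states:
  n0 = c.c.a.(d.0 + 0 | 0) ⊢ =c=> n1
  n1 = c.a.(d.0 + 0 | 0) ⊢ =c=> n2
  n2 = a.(d.0 + 0 | 0) ⊢ =a=> n3
  n3 = d.0 + 0 | 0 ⊢ =d=> n4
  n4 = 0 ⊢ ·
Coarsest stable partition (strong bisimilarity classes):
  B0 = {m0, n0}
  B1 = {m1, n1}
  B2 = {m2, n2}
  B3 = {m3, n3}
  B4 = {m4, n4}
m0 ∈ B0, n0 ∈ B0 → same block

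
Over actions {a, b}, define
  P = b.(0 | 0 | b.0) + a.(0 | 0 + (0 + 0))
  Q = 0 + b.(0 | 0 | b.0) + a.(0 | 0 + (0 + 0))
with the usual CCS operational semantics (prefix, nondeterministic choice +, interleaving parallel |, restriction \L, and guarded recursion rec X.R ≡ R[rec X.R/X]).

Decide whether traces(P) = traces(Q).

Reachable graph of P (4 states):
  p0 = b.(0 | 0 | b.0) + a.(0 | 0 + (0 + 0)) has moves ··a··> p1, ··b··> p2
  p1 = 0 | 0 + (0 + 0) has moves ∅
  p2 = 0 | 0 | b.0 has moves ··b··> p3
  p3 = 0 | 0 | 0 has moves ∅
Reachable graph of Q (4 states):
  q0 = 0 + b.(0 | 0 | b.0) + a.(0 | 0 + (0 + 0)) has moves ··a··> q1, ··b··> q2
  q1 = 0 | 0 + (0 + 0) has moves ∅
  q2 = 0 | 0 | b.0 has moves ··b··> q3
  q3 = 0 | 0 | 0 has moves ∅
Partition-refinement fixed point:
  B0 = {p0, q0}
  B1 = {p1, p3, q1, q3}
  B2 = {p2, q2}
p0 ∈ B0, q0 ∈ B0 → same block
Bisimilar ⇒ trace-equivalent.

traces(P) = traces(Q)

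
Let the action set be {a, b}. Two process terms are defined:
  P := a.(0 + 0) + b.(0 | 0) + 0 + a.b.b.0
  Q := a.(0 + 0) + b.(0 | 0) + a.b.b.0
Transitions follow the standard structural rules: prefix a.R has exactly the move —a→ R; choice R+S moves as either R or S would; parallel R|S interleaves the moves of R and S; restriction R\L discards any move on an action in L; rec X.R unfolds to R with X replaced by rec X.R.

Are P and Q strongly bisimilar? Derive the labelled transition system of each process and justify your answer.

bisimilar

Reachable graph of P (6 states):
  s0 = a.(0 + 0) + b.(0 | 0) + 0 + a.b.b.0 → -a-> s1, -a-> s2, -b-> s3
  s1 = 0 + 0 → ∅
  s2 = b.b.0 → -b-> s4
  s3 = 0 | 0 → ∅
  s4 = b.0 → -b-> s5
  s5 = 0 → ∅
Reachable graph of Q (6 states):
  t0 = a.(0 + 0) + b.(0 | 0) + a.b.b.0 → -a-> t1, -a-> t2, -b-> t3
  t1 = 0 + 0 → ∅
  t2 = b.b.0 → -b-> t4
  t3 = 0 | 0 → ∅
  t4 = b.0 → -b-> t5
  t5 = 0 → ∅
Coarsest stable partition (strong bisimilarity classes):
  B0 = {s0, t0}
  B1 = {s1, s3, s5, t1, t3, t5}
  B2 = {s2, t2}
  B3 = {s4, t4}
s0 ∈ B0, t0 ∈ B0 → same block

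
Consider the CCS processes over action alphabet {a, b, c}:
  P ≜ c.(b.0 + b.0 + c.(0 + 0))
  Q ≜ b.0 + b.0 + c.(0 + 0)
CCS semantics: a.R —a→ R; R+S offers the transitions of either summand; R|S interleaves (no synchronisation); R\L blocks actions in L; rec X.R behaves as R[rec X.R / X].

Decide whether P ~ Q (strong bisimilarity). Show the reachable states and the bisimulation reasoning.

P ≁ Q

P's transition system — 4 states:
  s0 = c.(b.0 + b.0 + c.(0 + 0)) ⊢ =c=> s1
  s1 = b.0 + b.0 + c.(0 + 0) ⊢ =b=> s2, =c=> s3
  s2 = 0 ⊢ (no moves)
  s3 = 0 + 0 ⊢ (no moves)
Q's transition system — 3 states:
  t0 = b.0 + b.0 + c.(0 + 0) ⊢ =b=> t1, =c=> t2
  t1 = 0 ⊢ (no moves)
  t2 = 0 + 0 ⊢ (no moves)
Bisimilarity quotient blocks:
  B0 = {s0}
  B1 = {s1, t0}
  B2 = {s2, s3, t1, t2}
s0 ∈ B0, t0 ∈ B1 → different blocks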